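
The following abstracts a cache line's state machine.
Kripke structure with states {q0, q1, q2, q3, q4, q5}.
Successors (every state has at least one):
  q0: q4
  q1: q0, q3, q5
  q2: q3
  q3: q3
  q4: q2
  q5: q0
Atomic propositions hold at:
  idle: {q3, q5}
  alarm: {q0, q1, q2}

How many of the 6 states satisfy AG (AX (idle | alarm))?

Sat(idle | alarm) = {q0, q1, q2, q3, q5}
Sat(AX (idle | alarm)) = {s : every successor in {q0, q1, q2, q3, q5}} = {q1, q2, q3, q4, q5}
AG (AX (idle | alarm)): greatest fixpoint, start Z0 = {q1, q2, q3, q4, q5}, keep only states in Sat with every successor in Z. Z1 = {q2, q3, q4}; fixed.
Sat(AG (AX (idle | alarm))) = {q2, q3, q4}
|Sat(AG (AX (idle | alarm)))| = |{q2, q3, q4}| = 3.

3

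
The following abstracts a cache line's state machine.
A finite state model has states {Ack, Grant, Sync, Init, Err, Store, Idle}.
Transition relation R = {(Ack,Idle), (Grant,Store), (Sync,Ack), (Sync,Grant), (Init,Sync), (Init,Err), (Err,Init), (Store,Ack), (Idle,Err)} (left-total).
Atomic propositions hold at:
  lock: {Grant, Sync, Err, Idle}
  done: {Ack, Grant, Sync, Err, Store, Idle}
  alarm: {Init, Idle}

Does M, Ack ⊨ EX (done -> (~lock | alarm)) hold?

Sat(~lock) = {Ack, Init, Store}
Sat(~lock | alarm) = {Ack, Init, Store, Idle}
Sat(done -> (~lock | alarm)) = {Ack, Init, Store, Idle}
Sat(EX (done -> (~lock | alarm))) = {s : some successor in {Ack, Init, Store, Idle}} = {Ack, Grant, Sync, Err, Store}
Ack ∈ Sat(EX (done -> (~lock | alarm))) = {Ack, Grant, Sync, Err, Store}, so the formula holds at Ack.

Yes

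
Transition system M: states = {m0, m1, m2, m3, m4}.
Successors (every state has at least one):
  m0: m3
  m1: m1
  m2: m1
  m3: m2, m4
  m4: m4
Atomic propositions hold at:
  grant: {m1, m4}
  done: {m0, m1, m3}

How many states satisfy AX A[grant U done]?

A[grant U done]: least fixpoint, start Z0 = Sat(done) = {m0, m1, m3}, add states in Sat(grant) with every successor in Z. Already a fixed point.
Sat(A[grant U done]) = {m0, m1, m3}
Sat(AX A[grant U done]) = {s : every successor in {m0, m1, m3}} = {m0, m1, m2}
|Sat(AX A[grant U done])| = |{m0, m1, m2}| = 3.

3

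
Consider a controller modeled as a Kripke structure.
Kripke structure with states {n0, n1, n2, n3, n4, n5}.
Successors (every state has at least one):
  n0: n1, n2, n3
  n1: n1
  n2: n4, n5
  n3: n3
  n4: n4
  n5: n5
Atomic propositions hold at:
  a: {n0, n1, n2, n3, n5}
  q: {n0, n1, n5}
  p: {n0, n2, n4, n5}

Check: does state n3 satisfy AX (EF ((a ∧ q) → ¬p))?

Sat(a ∧ q) = {n0, n1, n5}
Sat(¬p) = {n1, n3}
Sat((a ∧ q) → ¬p) = {n1, n2, n3, n4}
EF ((a ∧ q) → ¬p): least fixpoint, start Z0 = {n1, n2, n3, n4}, add states with some successor in Z. Z1 = {n0, n1, n2, n3, n4}; fixed.
Sat(EF ((a ∧ q) → ¬p)) = {n0, n1, n2, n3, n4}
Sat(AX (EF ((a ∧ q) → ¬p))) = {s : every successor in {n0, n1, n2, n3, n4}} = {n0, n1, n3, n4}
n3 ∈ Sat(AX (EF ((a ∧ q) → ¬p))) = {n0, n1, n3, n4}, so the formula holds at n3.

Yes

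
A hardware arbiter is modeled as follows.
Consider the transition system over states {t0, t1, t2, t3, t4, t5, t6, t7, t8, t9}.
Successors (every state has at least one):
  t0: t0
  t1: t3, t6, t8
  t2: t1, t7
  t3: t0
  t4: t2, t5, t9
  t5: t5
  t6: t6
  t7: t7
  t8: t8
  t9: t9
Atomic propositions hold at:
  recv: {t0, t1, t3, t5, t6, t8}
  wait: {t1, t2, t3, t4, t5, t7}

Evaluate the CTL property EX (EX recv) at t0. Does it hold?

Sat(EX recv) = {s : some successor in {t0, t1, t3, t5, t6, t8}} = {t0, t1, t2, t3, t4, t5, t6, t8}
Sat(EX (EX recv)) = {s : some successor in {t0, t1, t2, t3, t4, t5, t6, t8}} = {t0, t1, t2, t3, t4, t5, t6, t8}
t0 ∈ Sat(EX (EX recv)) = {t0, t1, t2, t3, t4, t5, t6, t8}, so the formula holds at t0.

Yes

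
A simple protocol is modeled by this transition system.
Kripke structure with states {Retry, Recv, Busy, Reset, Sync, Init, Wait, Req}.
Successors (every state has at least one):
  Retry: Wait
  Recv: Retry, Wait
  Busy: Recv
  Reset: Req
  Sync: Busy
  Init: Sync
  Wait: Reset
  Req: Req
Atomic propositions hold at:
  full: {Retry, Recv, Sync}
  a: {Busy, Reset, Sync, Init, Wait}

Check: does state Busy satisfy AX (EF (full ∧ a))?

No

Sat(full ∧ a) = {Sync}
EF (full ∧ a): least fixpoint, start Z0 = {Sync}, add states with some successor in Z. Z1 = {Sync, Init}; fixed.
Sat(EF (full ∧ a)) = {Sync, Init}
Sat(AX (EF (full ∧ a))) = {s : every successor in {Sync, Init}} = {Init}
Busy ∉ Sat(AX (EF (full ∧ a))) = {Init}, so the formula does not hold at Busy.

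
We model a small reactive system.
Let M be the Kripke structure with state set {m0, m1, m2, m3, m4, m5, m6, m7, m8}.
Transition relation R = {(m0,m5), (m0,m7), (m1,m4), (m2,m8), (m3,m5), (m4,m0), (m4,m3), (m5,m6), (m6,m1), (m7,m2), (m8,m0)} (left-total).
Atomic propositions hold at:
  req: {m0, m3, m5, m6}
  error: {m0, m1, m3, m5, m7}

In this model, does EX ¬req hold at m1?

Sat(¬req) = {m1, m2, m4, m7, m8}
Sat(EX ¬req) = {s : some successor in {m1, m2, m4, m7, m8}} = {m0, m1, m2, m6, m7}
m1 ∈ Sat(EX ¬req) = {m0, m1, m2, m6, m7}, so the formula holds at m1.

Yes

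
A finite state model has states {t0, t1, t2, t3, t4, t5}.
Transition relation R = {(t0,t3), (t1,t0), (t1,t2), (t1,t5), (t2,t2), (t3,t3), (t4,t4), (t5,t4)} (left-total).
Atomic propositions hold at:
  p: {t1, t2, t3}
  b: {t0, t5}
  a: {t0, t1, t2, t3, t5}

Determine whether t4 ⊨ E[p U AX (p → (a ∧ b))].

Sat(a ∧ b) = {t0, t5}
Sat(p → (a ∧ b)) = {t0, t4, t5}
Sat(AX (p → (a ∧ b))) = {s : every successor in {t0, t4, t5}} = {t4, t5}
E[p U AX (p → (a ∧ b))]: least fixpoint, start Z0 = Sat(AX (p → (a ∧ b))) = {t4, t5}, add states in Sat(p) with some successor in Z. Z1 = {t1, t4, t5}; fixed.
Sat(E[p U AX (p → (a ∧ b))]) = {t1, t4, t5}
t4 ∈ Sat(E[p U AX (p → (a ∧ b))]) = {t1, t4, t5}, so the formula holds at t4.

Yes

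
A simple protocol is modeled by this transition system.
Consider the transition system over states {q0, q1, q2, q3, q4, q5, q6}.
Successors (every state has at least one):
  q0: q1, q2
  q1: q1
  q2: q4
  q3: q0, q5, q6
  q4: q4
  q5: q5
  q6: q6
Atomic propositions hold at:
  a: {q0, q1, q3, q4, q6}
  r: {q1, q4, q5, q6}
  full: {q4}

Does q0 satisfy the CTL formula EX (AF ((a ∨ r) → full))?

Sat(a ∨ r) = {q0, q1, q3, q4, q5, q6}
Sat((a ∨ r) → full) = {q2, q4}
AF ((a ∨ r) → full): least fixpoint, start Z0 = {q2, q4}, add states with every successor in Z. Already a fixed point.
Sat(AF ((a ∨ r) → full)) = {q2, q4}
Sat(EX (AF ((a ∨ r) → full))) = {s : some successor in {q2, q4}} = {q0, q2, q4}
q0 ∈ Sat(EX (AF ((a ∨ r) → full))) = {q0, q2, q4}, so the formula holds at q0.

Yes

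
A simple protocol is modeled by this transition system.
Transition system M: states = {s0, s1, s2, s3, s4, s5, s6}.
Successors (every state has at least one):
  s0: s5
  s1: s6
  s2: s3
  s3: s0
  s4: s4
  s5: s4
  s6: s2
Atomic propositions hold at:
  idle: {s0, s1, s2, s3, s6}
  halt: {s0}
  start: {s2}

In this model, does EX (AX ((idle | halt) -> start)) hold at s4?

Sat(idle | halt) = {s0, s1, s2, s3, s6}
Sat((idle | halt) -> start) = {s2, s4, s5}
Sat(AX ((idle | halt) -> start)) = {s : every successor in {s2, s4, s5}} = {s0, s4, s5, s6}
Sat(EX (AX ((idle | halt) -> start))) = {s : some successor in {s0, s4, s5, s6}} = {s0, s1, s3, s4, s5}
s4 ∈ Sat(EX (AX ((idle | halt) -> start))) = {s0, s1, s3, s4, s5}, so the formula holds at s4.

Yes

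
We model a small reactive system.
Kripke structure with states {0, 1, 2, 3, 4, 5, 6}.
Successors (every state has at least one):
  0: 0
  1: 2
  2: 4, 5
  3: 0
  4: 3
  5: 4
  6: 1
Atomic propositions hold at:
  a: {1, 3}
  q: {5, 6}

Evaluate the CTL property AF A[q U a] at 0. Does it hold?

No

A[q U a]: least fixpoint, start Z0 = Sat(a) = {1, 3}, add states in Sat(q) with every successor in Z. Z1 = {1, 3, 6}; fixed.
Sat(A[q U a]) = {1, 3, 6}
AF A[q U a]: least fixpoint, start Z0 = {1, 3, 6}, add states with every successor in Z. Z1 = {1, 3, 4, 6}; Z2 = {1, 3, 4, 5, 6}; Z3 = {1, 2, 3, 4, 5, 6}; fixed.
Sat(AF A[q U a]) = {1, 2, 3, 4, 5, 6}
0 ∉ Sat(AF A[q U a]) = {1, 2, 3, 4, 5, 6}, so the formula does not hold at 0.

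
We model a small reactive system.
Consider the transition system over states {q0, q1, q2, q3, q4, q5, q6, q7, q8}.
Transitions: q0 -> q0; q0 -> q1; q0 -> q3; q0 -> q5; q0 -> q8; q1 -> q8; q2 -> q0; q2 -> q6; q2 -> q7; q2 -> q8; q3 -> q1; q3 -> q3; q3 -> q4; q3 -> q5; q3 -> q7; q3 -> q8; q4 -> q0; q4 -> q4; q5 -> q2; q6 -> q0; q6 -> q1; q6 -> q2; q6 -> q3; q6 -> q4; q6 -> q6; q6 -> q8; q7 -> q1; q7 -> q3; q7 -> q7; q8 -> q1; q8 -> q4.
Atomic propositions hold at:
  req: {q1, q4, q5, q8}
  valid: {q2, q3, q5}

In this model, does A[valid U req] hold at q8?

A[valid U req]: least fixpoint, start Z0 = Sat(req) = {q1, q4, q5, q8}, add states in Sat(valid) with every successor in Z. Already a fixed point.
Sat(A[valid U req]) = {q1, q4, q5, q8}
q8 ∈ Sat(A[valid U req]) = {q1, q4, q5, q8}, so the formula holds at q8.

Yes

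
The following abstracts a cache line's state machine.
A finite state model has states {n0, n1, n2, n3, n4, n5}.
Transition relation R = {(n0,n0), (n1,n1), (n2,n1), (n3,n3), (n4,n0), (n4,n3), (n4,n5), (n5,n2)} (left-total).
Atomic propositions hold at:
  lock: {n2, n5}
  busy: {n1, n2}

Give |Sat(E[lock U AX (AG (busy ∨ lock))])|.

Sat(busy ∨ lock) = {n1, n2, n5}
AG (busy ∨ lock): greatest fixpoint, start Z0 = {n1, n2, n5}, keep only states in Sat with every successor in Z. Already a fixed point.
Sat(AG (busy ∨ lock)) = {n1, n2, n5}
Sat(AX (AG (busy ∨ lock))) = {s : every successor in {n1, n2, n5}} = {n1, n2, n5}
E[lock U AX (AG (busy ∨ lock))]: least fixpoint, start Z0 = Sat(AX (AG (busy ∨ lock))) = {n1, n2, n5}, add states in Sat(lock) with some successor in Z. Already a fixed point.
Sat(E[lock U AX (AG (busy ∨ lock))]) = {n1, n2, n5}
|Sat(E[lock U AX (AG (busy ∨ lock))])| = |{n1, n2, n5}| = 3.

3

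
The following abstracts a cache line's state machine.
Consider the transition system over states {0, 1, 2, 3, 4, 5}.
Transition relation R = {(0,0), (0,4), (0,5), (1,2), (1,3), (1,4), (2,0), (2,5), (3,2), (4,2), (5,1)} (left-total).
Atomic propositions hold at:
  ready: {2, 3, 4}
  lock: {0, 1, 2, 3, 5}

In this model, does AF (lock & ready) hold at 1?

Yes

Sat(lock & ready) = {2, 3}
AF (lock & ready): least fixpoint, start Z0 = {2, 3}, add states with every successor in Z. Z1 = {2, 3, 4}; Z2 = {1, 2, 3, 4}; Z3 = {1, 2, 3, 4, 5}; fixed.
Sat(AF (lock & ready)) = {1, 2, 3, 4, 5}
1 ∈ Sat(AF (lock & ready)) = {1, 2, 3, 4, 5}, so the formula holds at 1.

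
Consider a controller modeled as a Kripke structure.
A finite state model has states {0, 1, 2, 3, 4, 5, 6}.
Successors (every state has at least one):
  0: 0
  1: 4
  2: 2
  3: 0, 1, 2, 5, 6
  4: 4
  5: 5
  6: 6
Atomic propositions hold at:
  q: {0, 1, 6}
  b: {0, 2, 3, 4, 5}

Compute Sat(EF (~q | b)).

Sat(~q) = {2, 3, 4, 5}
Sat(~q | b) = {0, 2, 3, 4, 5}
EF (~q | b): least fixpoint, start Z0 = {0, 2, 3, 4, 5}, add states with some successor in Z. Z1 = {0, 1, 2, 3, 4, 5}; fixed.
Sat(EF (~q | b)) = {0, 1, 2, 3, 4, 5}

{0, 1, 2, 3, 4, 5}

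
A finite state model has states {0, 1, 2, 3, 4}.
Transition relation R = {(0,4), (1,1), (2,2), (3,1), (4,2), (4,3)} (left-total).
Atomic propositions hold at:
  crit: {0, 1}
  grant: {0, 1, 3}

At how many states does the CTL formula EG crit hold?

EG crit: greatest fixpoint, start Z0 = {0, 1}, keep only states in Sat with some successor in Z. Z1 = {1}; fixed.
Sat(EG crit) = {1}
|Sat(EG crit)| = |{1}| = 1.

1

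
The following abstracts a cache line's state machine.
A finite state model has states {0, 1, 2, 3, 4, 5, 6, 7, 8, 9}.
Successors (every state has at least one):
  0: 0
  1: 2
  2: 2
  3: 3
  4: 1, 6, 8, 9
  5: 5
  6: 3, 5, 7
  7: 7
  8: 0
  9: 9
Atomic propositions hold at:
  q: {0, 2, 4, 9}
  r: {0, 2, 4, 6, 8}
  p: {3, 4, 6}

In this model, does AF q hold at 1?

Yes

AF q: least fixpoint, start Z0 = {0, 2, 4, 9}, add states with every successor in Z. Z1 = {0, 1, 2, 4, 8, 9}; fixed.
Sat(AF q) = {0, 1, 2, 4, 8, 9}
1 ∈ Sat(AF q) = {0, 1, 2, 4, 8, 9}, so the formula holds at 1.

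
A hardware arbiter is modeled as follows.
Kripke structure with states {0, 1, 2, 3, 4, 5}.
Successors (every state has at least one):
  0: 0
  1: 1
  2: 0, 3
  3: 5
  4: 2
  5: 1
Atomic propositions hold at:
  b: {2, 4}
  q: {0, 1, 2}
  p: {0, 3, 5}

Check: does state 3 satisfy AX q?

No

Sat(AX q) = {s : every successor in {0, 1, 2}} = {0, 1, 4, 5}
3 ∉ Sat(AX q) = {0, 1, 4, 5}, so the formula does not hold at 3.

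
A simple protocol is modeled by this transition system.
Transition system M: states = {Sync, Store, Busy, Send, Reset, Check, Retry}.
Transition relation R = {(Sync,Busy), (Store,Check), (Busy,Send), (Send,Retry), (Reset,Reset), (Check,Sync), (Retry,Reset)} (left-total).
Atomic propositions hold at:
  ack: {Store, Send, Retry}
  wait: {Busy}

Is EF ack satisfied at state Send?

EF ack: least fixpoint, start Z0 = {Store, Send, Retry}, add states with some successor in Z. Z1 = {Store, Busy, Send, Retry}; Z2 = {Sync, Store, Busy, Send, Retry}; Z3 = {Sync, Store, Busy, Send, Check, Retry}; fixed.
Sat(EF ack) = {Sync, Store, Busy, Send, Check, Retry}
Send ∈ Sat(EF ack) = {Sync, Store, Busy, Send, Check, Retry}, so the formula holds at Send.

Yes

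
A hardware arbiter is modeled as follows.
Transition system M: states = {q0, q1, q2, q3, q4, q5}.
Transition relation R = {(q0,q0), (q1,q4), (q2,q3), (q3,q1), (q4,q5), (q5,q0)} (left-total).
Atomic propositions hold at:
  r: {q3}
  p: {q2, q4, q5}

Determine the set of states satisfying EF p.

{q1, q2, q3, q4, q5}

EF p: least fixpoint, start Z0 = {q2, q4, q5}, add states with some successor in Z. Z1 = {q1, q2, q4, q5}; Z2 = {q1, q2, q3, q4, q5}; fixed.
Sat(EF p) = {q1, q2, q3, q4, q5}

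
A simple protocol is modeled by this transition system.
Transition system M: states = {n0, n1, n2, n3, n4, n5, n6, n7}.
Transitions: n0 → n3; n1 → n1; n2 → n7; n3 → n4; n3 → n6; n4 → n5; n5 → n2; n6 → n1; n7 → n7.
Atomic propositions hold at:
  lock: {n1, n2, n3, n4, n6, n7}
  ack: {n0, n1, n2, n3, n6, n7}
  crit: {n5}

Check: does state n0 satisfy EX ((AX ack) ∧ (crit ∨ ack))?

No

Sat(AX ack) = {s : every successor in {n0, n1, n2, n3, n6, n7}} = {n0, n1, n2, n5, n6, n7}
Sat(crit ∨ ack) = {n0, n1, n2, n3, n5, n6, n7}
Sat((AX ack) ∧ (crit ∨ ack)) = {n0, n1, n2, n5, n6, n7}
Sat(EX ((AX ack) ∧ (crit ∨ ack))) = {s : some successor in {n0, n1, n2, n5, n6, n7}} = {n1, n2, n3, n4, n5, n6, n7}
n0 ∉ Sat(EX ((AX ack) ∧ (crit ∨ ack))) = {n1, n2, n3, n4, n5, n6, n7}, so the formula does not hold at n0.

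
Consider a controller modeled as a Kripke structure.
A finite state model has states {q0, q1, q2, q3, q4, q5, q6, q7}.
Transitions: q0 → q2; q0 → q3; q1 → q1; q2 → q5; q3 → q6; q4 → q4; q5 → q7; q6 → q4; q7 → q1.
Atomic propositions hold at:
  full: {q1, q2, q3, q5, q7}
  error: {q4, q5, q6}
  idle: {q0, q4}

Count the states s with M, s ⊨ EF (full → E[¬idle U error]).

Sat(¬idle) = {q1, q2, q3, q5, q6, q7}
E[¬idle U error]: least fixpoint, start Z0 = Sat(error) = {q4, q5, q6}, add states in Sat(¬idle) with some successor in Z. Z1 = {q2, q3, q4, q5, q6}; fixed.
Sat(E[¬idle U error]) = {q2, q3, q4, q5, q6}
Sat(full → E[¬idle U error]) = {q0, q2, q3, q4, q5, q6}
EF (full → E[¬idle U error]): least fixpoint, start Z0 = {q0, q2, q3, q4, q5, q6}, add states with some successor in Z. Already a fixed point.
Sat(EF (full → E[¬idle U error])) = {q0, q2, q3, q4, q5, q6}
|Sat(EF (full → E[¬idle U error]))| = |{q0, q2, q3, q4, q5, q6}| = 6.

6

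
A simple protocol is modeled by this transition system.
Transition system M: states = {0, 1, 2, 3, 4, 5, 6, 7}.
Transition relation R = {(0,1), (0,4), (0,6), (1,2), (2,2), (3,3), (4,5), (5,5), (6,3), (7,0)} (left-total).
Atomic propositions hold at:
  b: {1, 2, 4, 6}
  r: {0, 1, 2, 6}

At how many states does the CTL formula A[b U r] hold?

4

A[b U r]: least fixpoint, start Z0 = Sat(r) = {0, 1, 2, 6}, add states in Sat(b) with every successor in Z. Already a fixed point.
Sat(A[b U r]) = {0, 1, 2, 6}
|Sat(A[b U r])| = |{0, 1, 2, 6}| = 4.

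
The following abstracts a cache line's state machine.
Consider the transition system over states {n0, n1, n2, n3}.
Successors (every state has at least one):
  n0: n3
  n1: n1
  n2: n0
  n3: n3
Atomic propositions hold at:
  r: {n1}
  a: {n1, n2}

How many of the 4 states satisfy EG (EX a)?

1

Sat(EX a) = {s : some successor in {n1, n2}} = {n1}
EG (EX a): greatest fixpoint, start Z0 = {n1}, keep only states in Sat with some successor in Z. Already a fixed point.
Sat(EG (EX a)) = {n1}
|Sat(EG (EX a))| = |{n1}| = 1.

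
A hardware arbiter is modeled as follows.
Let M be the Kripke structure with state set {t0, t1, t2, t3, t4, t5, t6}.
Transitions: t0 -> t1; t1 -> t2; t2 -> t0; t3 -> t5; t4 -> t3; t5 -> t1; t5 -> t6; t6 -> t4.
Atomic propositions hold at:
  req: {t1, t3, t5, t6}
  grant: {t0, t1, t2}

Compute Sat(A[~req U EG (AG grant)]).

Sat(~req) = {t0, t2, t4}
AG grant: greatest fixpoint, start Z0 = {t0, t1, t2}, keep only states in Sat with every successor in Z. Already a fixed point.
Sat(AG grant) = {t0, t1, t2}
EG (AG grant): greatest fixpoint, start Z0 = {t0, t1, t2}, keep only states in Sat with some successor in Z. Already a fixed point.
Sat(EG (AG grant)) = {t0, t1, t2}
A[~req U EG (AG grant)]: least fixpoint, start Z0 = Sat(EG (AG grant)) = {t0, t1, t2}, add states in Sat(~req) with every successor in Z. Already a fixed point.
Sat(A[~req U EG (AG grant)]) = {t0, t1, t2}

{t0, t1, t2}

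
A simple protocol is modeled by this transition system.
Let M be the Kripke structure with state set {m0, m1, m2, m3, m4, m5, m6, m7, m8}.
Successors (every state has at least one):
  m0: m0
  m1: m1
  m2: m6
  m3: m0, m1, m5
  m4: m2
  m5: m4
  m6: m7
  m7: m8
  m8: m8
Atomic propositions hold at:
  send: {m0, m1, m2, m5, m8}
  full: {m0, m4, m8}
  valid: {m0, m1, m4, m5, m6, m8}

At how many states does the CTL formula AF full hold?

AF full: least fixpoint, start Z0 = {m0, m4, m8}, add states with every successor in Z. Z1 = {m0, m4, m5, m7, m8}; Z2 = {m0, m4, m5, m6, m7, m8}; Z3 = {m0, m2, m4, m5, m6, m7, m8}; fixed.
Sat(AF full) = {m0, m2, m4, m5, m6, m7, m8}
|Sat(AF full)| = |{m0, m2, m4, m5, m6, m7, m8}| = 7.

7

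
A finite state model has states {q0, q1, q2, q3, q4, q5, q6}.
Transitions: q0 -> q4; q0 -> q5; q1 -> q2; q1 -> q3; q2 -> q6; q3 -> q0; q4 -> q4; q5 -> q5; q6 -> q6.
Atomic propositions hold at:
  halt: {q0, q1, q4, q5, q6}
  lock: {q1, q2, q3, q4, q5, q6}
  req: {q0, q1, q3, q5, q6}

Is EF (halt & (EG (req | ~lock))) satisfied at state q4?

Sat(~lock) = {q0}
Sat(req | ~lock) = {q0, q1, q3, q5, q6}
EG (req | ~lock): greatest fixpoint, start Z0 = {q0, q1, q3, q5, q6}, keep only states in Sat with some successor in Z. Already a fixed point.
Sat(EG (req | ~lock)) = {q0, q1, q3, q5, q6}
Sat(halt & (EG (req | ~lock))) = {q0, q1, q5, q6}
EF (halt & (EG (req | ~lock))): least fixpoint, start Z0 = {q0, q1, q5, q6}, add states with some successor in Z. Z1 = {q0, q1, q2, q3, q5, q6}; fixed.
Sat(EF (halt & (EG (req | ~lock)))) = {q0, q1, q2, q3, q5, q6}
q4 ∉ Sat(EF (halt & (EG (req | ~lock)))) = {q0, q1, q2, q3, q5, q6}, so the formula does not hold at q4.

No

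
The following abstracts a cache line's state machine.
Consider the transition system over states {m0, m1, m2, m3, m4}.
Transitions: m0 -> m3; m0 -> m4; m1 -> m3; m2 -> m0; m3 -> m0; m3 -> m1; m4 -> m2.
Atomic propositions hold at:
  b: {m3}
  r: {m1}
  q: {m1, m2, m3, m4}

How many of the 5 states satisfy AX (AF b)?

AF b: least fixpoint, start Z0 = {m3}, add states with every successor in Z. Z1 = {m1, m3}; fixed.
Sat(AF b) = {m1, m3}
Sat(AX (AF b)) = {s : every successor in {m1, m3}} = {m1}
|Sat(AX (AF b))| = |{m1}| = 1.

1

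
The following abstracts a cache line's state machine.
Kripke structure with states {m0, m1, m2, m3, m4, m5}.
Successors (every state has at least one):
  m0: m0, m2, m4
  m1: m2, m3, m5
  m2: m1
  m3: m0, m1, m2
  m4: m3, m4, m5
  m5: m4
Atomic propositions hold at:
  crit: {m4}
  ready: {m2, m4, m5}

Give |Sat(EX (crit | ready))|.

Sat(crit | ready) = {m2, m4, m5}
Sat(EX (crit | ready)) = {s : some successor in {m2, m4, m5}} = {m0, m1, m3, m4, m5}
|Sat(EX (crit | ready))| = |{m0, m1, m3, m4, m5}| = 5.

5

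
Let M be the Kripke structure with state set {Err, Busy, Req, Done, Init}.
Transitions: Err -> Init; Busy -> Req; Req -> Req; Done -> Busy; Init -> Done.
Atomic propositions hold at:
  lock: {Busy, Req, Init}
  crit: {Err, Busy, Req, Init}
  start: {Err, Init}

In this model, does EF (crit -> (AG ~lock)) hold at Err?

Yes

Sat(~lock) = {Err, Done}
AG ~lock: greatest fixpoint, start Z0 = {Err, Done}, keep only states in Sat with every successor in Z. Z1 = ∅; fixed.
Sat(AG ~lock) = ∅
Sat(crit -> (AG ~lock)) = {Done}
EF (crit -> (AG ~lock)): least fixpoint, start Z0 = {Done}, add states with some successor in Z. Z1 = {Done, Init}; Z2 = {Err, Done, Init}; fixed.
Sat(EF (crit -> (AG ~lock))) = {Err, Done, Init}
Err ∈ Sat(EF (crit -> (AG ~lock))) = {Err, Done, Init}, so the formula holds at Err.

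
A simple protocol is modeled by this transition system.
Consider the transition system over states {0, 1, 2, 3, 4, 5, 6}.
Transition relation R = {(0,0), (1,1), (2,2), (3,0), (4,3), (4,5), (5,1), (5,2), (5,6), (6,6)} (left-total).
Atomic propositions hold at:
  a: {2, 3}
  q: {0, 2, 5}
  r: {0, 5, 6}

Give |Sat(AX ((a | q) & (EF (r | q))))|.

Sat(a | q) = {0, 2, 3, 5}
Sat(r | q) = {0, 2, 5, 6}
EF (r | q): least fixpoint, start Z0 = {0, 2, 5, 6}, add states with some successor in Z. Z1 = {0, 2, 3, 4, 5, 6}; fixed.
Sat(EF (r | q)) = {0, 2, 3, 4, 5, 6}
Sat((a | q) & (EF (r | q))) = {0, 2, 3, 5}
Sat(AX ((a | q) & (EF (r | q)))) = {s : every successor in {0, 2, 3, 5}} = {0, 2, 3, 4}
|Sat(AX ((a | q) & (EF (r | q))))| = |{0, 2, 3, 4}| = 4.

4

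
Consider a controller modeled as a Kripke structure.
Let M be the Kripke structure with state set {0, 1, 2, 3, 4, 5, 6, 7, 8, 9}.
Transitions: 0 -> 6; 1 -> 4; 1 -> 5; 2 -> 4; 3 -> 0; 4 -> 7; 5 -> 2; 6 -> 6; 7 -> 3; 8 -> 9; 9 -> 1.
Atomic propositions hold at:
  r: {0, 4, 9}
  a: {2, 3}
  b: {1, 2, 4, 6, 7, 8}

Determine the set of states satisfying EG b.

{6}

EG b: greatest fixpoint, start Z0 = {1, 2, 4, 6, 7, 8}, keep only states in Sat with some successor in Z. Z1 = {1, 2, 4, 6}; Z2 = {1, 2, 6}; Z3 = {6}; fixed.
Sat(EG b) = {6}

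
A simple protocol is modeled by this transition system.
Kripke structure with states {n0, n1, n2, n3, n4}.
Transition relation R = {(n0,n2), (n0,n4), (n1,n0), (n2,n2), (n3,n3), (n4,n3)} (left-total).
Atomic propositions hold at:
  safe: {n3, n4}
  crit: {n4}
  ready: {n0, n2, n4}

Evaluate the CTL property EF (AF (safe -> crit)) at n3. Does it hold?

Sat(safe -> crit) = {n0, n1, n2, n4}
AF (safe -> crit): least fixpoint, start Z0 = {n0, n1, n2, n4}, add states with every successor in Z. Already a fixed point.
Sat(AF (safe -> crit)) = {n0, n1, n2, n4}
EF (AF (safe -> crit)): least fixpoint, start Z0 = {n0, n1, n2, n4}, add states with some successor in Z. Already a fixed point.
Sat(EF (AF (safe -> crit))) = {n0, n1, n2, n4}
n3 ∉ Sat(EF (AF (safe -> crit))) = {n0, n1, n2, n4}, so the formula does not hold at n3.

No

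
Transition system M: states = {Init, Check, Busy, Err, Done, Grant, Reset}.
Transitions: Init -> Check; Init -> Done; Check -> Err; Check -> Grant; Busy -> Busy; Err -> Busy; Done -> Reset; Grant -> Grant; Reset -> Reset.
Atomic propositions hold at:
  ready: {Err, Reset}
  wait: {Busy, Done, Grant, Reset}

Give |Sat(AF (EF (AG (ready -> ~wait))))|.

5

Sat(~wait) = {Init, Check, Err}
Sat(ready -> ~wait) = {Init, Check, Busy, Err, Done, Grant}
AG (ready -> ~wait): greatest fixpoint, start Z0 = {Init, Check, Busy, Err, Done, Grant}, keep only states in Sat with every successor in Z. Z1 = {Init, Check, Busy, Err, Grant}; Z2 = {Check, Busy, Err, Grant}; fixed.
Sat(AG (ready -> ~wait)) = {Check, Busy, Err, Grant}
EF (AG (ready -> ~wait)): least fixpoint, start Z0 = {Check, Busy, Err, Grant}, add states with some successor in Z. Z1 = {Init, Check, Busy, Err, Grant}; fixed.
Sat(EF (AG (ready -> ~wait))) = {Init, Check, Busy, Err, Grant}
AF (EF (AG (ready -> ~wait))): least fixpoint, start Z0 = {Init, Check, Busy, Err, Grant}, add states with every successor in Z. Already a fixed point.
Sat(AF (EF (AG (ready -> ~wait)))) = {Init, Check, Busy, Err, Grant}
|Sat(AF (EF (AG (ready -> ~wait))))| = |{Init, Check, Busy, Err, Grant}| = 5.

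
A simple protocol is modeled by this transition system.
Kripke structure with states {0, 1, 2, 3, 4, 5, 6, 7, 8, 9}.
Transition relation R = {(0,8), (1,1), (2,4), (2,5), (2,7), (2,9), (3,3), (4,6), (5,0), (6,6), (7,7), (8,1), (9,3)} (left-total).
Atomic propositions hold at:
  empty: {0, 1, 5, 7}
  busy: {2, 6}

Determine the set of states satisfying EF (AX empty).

Sat(AX empty) = {s : every successor in {0, 1, 5, 7}} = {1, 5, 7, 8}
EF (AX empty): least fixpoint, start Z0 = {1, 5, 7, 8}, add states with some successor in Z. Z1 = {0, 1, 2, 5, 7, 8}; fixed.
Sat(EF (AX empty)) = {0, 1, 2, 5, 7, 8}

{0, 1, 2, 5, 7, 8}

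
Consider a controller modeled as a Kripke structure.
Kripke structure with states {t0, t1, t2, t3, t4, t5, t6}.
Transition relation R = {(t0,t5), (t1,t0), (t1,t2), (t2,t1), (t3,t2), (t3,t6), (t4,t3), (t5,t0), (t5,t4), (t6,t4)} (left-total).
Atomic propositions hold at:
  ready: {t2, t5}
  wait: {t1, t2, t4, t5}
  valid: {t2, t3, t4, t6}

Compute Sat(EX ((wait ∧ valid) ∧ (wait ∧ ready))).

{t1, t3}

Sat(wait ∧ valid) = {t2, t4}
Sat(wait ∧ ready) = {t2, t5}
Sat((wait ∧ valid) ∧ (wait ∧ ready)) = {t2}
Sat(EX ((wait ∧ valid) ∧ (wait ∧ ready))) = {s : some successor in {t2}} = {t1, t3}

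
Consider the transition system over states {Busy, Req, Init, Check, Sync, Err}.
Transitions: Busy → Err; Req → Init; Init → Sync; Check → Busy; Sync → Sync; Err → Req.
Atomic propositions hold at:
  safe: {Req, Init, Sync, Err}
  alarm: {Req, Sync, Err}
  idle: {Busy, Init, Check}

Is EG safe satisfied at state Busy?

No

EG safe: greatest fixpoint, start Z0 = {Req, Init, Sync, Err}, keep only states in Sat with some successor in Z. Already a fixed point.
Sat(EG safe) = {Req, Init, Sync, Err}
Busy ∉ Sat(EG safe) = {Req, Init, Sync, Err}, so the formula does not hold at Busy.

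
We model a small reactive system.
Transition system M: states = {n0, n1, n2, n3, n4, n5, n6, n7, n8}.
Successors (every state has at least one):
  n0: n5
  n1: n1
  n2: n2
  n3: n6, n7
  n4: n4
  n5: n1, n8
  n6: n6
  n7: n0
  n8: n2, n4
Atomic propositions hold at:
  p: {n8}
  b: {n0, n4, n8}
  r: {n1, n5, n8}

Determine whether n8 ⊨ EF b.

Yes

EF b: least fixpoint, start Z0 = {n0, n4, n8}, add states with some successor in Z. Z1 = {n0, n4, n5, n7, n8}; Z2 = {n0, n3, n4, n5, n7, n8}; fixed.
Sat(EF b) = {n0, n3, n4, n5, n7, n8}
n8 ∈ Sat(EF b) = {n0, n3, n4, n5, n7, n8}, so the formula holds at n8.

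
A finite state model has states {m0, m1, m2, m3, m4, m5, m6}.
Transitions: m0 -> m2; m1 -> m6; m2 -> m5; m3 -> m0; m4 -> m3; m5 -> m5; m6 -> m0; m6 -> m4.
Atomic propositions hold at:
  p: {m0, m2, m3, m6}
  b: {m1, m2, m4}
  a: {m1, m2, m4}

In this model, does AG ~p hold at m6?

Sat(~p) = {m1, m4, m5}
AG ~p: greatest fixpoint, start Z0 = {m1, m4, m5}, keep only states in Sat with every successor in Z. Z1 = {m5}; fixed.
Sat(AG ~p) = {m5}
m6 ∉ Sat(AG ~p) = {m5}, so the formula does not hold at m6.

No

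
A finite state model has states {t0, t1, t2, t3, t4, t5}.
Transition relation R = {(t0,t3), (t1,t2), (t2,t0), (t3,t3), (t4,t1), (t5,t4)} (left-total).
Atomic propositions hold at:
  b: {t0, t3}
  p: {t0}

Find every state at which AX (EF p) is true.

{t1, t2, t4, t5}

EF p: least fixpoint, start Z0 = {t0}, add states with some successor in Z. Z1 = {t0, t2}; Z2 = {t0, t1, t2}; Z3 = {t0, t1, t2, t4}; Z4 = {t0, t1, t2, t4, t5}; fixed.
Sat(EF p) = {t0, t1, t2, t4, t5}
Sat(AX (EF p)) = {s : every successor in {t0, t1, t2, t4, t5}} = {t1, t2, t4, t5}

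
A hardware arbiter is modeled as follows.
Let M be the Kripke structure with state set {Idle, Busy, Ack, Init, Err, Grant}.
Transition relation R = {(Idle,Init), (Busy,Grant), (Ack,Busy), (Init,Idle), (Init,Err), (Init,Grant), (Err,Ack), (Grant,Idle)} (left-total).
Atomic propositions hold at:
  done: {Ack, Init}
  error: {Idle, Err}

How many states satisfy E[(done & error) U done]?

Sat(done & error) = ∅
E[(done & error) U done]: least fixpoint, start Z0 = Sat(done) = {Ack, Init}, add states in Sat(done & error) with some successor in Z. Already a fixed point.
Sat(E[(done & error) U done]) = {Ack, Init}
|Sat(E[(done & error) U done])| = |{Ack, Init}| = 2.

2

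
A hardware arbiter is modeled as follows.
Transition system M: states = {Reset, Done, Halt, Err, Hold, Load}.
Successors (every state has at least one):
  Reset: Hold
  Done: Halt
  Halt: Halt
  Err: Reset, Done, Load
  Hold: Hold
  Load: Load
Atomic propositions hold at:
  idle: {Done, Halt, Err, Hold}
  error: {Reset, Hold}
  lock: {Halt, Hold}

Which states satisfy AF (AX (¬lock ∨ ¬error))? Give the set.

Sat(¬lock) = {Reset, Done, Err, Load}
Sat(¬error) = {Done, Halt, Err, Load}
Sat(¬lock ∨ ¬error) = {Reset, Done, Halt, Err, Load}
Sat(AX (¬lock ∨ ¬error)) = {s : every successor in {Reset, Done, Halt, Err, Load}} = {Done, Halt, Err, Load}
AF (AX (¬lock ∨ ¬error)): least fixpoint, start Z0 = {Done, Halt, Err, Load}, add states with every successor in Z. Already a fixed point.
Sat(AF (AX (¬lock ∨ ¬error))) = {Done, Halt, Err, Load}

{Done, Halt, Err, Load}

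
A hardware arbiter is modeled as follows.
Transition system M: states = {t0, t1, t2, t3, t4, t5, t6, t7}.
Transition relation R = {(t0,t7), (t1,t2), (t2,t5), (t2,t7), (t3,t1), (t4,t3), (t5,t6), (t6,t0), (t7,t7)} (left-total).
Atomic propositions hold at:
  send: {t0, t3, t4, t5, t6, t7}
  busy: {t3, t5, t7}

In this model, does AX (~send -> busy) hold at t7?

Sat(~send) = {t1, t2}
Sat(~send -> busy) = {t0, t3, t4, t5, t6, t7}
Sat(AX (~send -> busy)) = {s : every successor in {t0, t3, t4, t5, t6, t7}} = {t0, t2, t4, t5, t6, t7}
t7 ∈ Sat(AX (~send -> busy)) = {t0, t2, t4, t5, t6, t7}, so the formula holds at t7.

Yes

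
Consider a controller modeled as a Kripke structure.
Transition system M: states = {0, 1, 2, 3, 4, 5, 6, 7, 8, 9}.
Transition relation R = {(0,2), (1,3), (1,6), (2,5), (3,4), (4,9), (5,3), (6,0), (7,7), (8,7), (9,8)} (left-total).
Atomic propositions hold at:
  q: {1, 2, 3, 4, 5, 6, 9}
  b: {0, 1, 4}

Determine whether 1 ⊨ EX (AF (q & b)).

Yes

Sat(q & b) = {1, 4}
AF (q & b): least fixpoint, start Z0 = {1, 4}, add states with every successor in Z. Z1 = {1, 3, 4}; Z2 = {1, 3, 4, 5}; Z3 = {1, 2, 3, 4, 5}; Z4 = {0, 1, 2, 3, 4, 5}; Z5 = {0, 1, 2, 3, 4, 5, 6}; fixed.
Sat(AF (q & b)) = {0, 1, 2, 3, 4, 5, 6}
Sat(EX (AF (q & b))) = {s : some successor in {0, 1, 2, 3, 4, 5, 6}} = {0, 1, 2, 3, 5, 6}
1 ∈ Sat(EX (AF (q & b))) = {0, 1, 2, 3, 5, 6}, so the formula holds at 1.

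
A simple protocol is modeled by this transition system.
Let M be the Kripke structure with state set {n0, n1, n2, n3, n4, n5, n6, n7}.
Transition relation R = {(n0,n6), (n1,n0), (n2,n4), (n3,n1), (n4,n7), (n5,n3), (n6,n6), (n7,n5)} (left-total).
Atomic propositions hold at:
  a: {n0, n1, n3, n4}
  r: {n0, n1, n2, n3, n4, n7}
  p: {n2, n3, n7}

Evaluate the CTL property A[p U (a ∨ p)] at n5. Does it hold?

No

Sat(a ∨ p) = {n0, n1, n2, n3, n4, n7}
A[p U (a ∨ p)]: least fixpoint, start Z0 = Sat((a ∨ p)) = {n0, n1, n2, n3, n4, n7}, add states in Sat(p) with every successor in Z. Already a fixed point.
Sat(A[p U (a ∨ p)]) = {n0, n1, n2, n3, n4, n7}
n5 ∉ Sat(A[p U (a ∨ p)]) = {n0, n1, n2, n3, n4, n7}, so the formula does not hold at n5.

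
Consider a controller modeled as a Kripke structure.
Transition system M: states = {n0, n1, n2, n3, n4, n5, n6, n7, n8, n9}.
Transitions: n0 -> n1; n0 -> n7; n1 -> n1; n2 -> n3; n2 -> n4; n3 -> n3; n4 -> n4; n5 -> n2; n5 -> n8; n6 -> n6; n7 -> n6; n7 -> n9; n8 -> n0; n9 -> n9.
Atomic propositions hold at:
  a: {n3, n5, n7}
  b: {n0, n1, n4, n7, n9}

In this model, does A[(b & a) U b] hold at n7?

Yes

Sat(b & a) = {n7}
A[(b & a) U b]: least fixpoint, start Z0 = Sat(b) = {n0, n1, n4, n7, n9}, add states in Sat(b & a) with every successor in Z. Already a fixed point.
Sat(A[(b & a) U b]) = {n0, n1, n4, n7, n9}
n7 ∈ Sat(A[(b & a) U b]) = {n0, n1, n4, n7, n9}, so the formula holds at n7.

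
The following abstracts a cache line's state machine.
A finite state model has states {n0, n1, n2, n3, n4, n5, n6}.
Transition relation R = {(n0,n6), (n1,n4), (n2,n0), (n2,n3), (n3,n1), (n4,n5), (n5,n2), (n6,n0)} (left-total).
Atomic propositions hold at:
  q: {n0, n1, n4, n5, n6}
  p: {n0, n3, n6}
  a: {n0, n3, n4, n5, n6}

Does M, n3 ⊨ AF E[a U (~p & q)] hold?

Yes

Sat(~p) = {n1, n2, n4, n5}
Sat(~p & q) = {n1, n4, n5}
E[a U (~p & q)]: least fixpoint, start Z0 = Sat((~p & q)) = {n1, n4, n5}, add states in Sat(a) with some successor in Z. Z1 = {n1, n3, n4, n5}; fixed.
Sat(E[a U (~p & q)]) = {n1, n3, n4, n5}
AF E[a U (~p & q)]: least fixpoint, start Z0 = {n1, n3, n4, n5}, add states with every successor in Z. Already a fixed point.
Sat(AF E[a U (~p & q)]) = {n1, n3, n4, n5}
n3 ∈ Sat(AF E[a U (~p & q)]) = {n1, n3, n4, n5}, so the formula holds at n3.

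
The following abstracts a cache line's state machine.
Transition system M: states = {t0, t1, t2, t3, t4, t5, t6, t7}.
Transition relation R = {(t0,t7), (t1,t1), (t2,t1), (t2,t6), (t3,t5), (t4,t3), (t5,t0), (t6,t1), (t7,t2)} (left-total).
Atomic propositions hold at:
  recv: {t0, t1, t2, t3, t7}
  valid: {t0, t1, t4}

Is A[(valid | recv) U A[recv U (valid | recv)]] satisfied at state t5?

No

Sat(valid | recv) = {t0, t1, t2, t3, t4, t7}
A[recv U (valid | recv)]: least fixpoint, start Z0 = Sat((valid | recv)) = {t0, t1, t2, t3, t4, t7}, add states in Sat(recv) with every successor in Z. Already a fixed point.
Sat(A[recv U (valid | recv)]) = {t0, t1, t2, t3, t4, t7}
A[(valid | recv) U A[recv U (valid | recv)]]: least fixpoint, start Z0 = Sat(A[recv U (valid | recv)]) = {t0, t1, t2, t3, t4, t7}, add states in Sat(valid | recv) with every successor in Z. Already a fixed point.
Sat(A[(valid | recv) U A[recv U (valid | recv)]]) = {t0, t1, t2, t3, t4, t7}
t5 ∉ Sat(A[(valid | recv) U A[recv U (valid | recv)]]) = {t0, t1, t2, t3, t4, t7}, so the formula does not hold at t5.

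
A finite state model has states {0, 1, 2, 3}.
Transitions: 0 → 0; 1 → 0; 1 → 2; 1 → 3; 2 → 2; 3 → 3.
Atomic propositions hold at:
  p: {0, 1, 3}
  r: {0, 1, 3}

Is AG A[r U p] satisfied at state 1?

A[r U p]: least fixpoint, start Z0 = Sat(p) = {0, 1, 3}, add states in Sat(r) with every successor in Z. Already a fixed point.
Sat(A[r U p]) = {0, 1, 3}
AG A[r U p]: greatest fixpoint, start Z0 = {0, 1, 3}, keep only states in Sat with every successor in Z. Z1 = {0, 3}; fixed.
Sat(AG A[r U p]) = {0, 3}
1 ∉ Sat(AG A[r U p]) = {0, 3}, so the formula does not hold at 1.

No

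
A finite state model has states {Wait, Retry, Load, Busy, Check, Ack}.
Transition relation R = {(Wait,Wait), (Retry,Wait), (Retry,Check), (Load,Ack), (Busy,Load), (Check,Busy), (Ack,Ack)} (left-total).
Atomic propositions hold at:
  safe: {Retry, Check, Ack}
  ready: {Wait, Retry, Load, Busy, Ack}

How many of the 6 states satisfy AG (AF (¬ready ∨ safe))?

Sat(¬ready) = {Check}
Sat(¬ready ∨ safe) = {Retry, Check, Ack}
AF (¬ready ∨ safe): least fixpoint, start Z0 = {Retry, Check, Ack}, add states with every successor in Z. Z1 = {Retry, Load, Check, Ack}; Z2 = {Retry, Load, Busy, Check, Ack}; fixed.
Sat(AF (¬ready ∨ safe)) = {Retry, Load, Busy, Check, Ack}
AG (AF (¬ready ∨ safe)): greatest fixpoint, start Z0 = {Retry, Load, Busy, Check, Ack}, keep only states in Sat with every successor in Z. Z1 = {Load, Busy, Check, Ack}; fixed.
Sat(AG (AF (¬ready ∨ safe))) = {Load, Busy, Check, Ack}
|Sat(AG (AF (¬ready ∨ safe)))| = |{Load, Busy, Check, Ack}| = 4.

4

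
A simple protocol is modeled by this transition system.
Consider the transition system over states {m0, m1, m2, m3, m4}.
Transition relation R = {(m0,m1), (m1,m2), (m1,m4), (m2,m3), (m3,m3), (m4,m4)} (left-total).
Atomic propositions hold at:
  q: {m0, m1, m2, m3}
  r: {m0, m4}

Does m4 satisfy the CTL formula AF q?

AF q: least fixpoint, start Z0 = {m0, m1, m2, m3}, add states with every successor in Z. Already a fixed point.
Sat(AF q) = {m0, m1, m2, m3}
m4 ∉ Sat(AF q) = {m0, m1, m2, m3}, so the formula does not hold at m4.

No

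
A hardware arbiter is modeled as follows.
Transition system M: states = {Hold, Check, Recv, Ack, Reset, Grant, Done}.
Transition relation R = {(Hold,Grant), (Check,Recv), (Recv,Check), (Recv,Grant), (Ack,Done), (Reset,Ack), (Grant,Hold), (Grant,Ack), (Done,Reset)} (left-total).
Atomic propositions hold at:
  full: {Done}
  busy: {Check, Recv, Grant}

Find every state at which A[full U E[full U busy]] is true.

E[full U busy]: least fixpoint, start Z0 = Sat(busy) = {Check, Recv, Grant}, add states in Sat(full) with some successor in Z. Already a fixed point.
Sat(E[full U busy]) = {Check, Recv, Grant}
A[full U E[full U busy]]: least fixpoint, start Z0 = Sat(E[full U busy]) = {Check, Recv, Grant}, add states in Sat(full) with every successor in Z. Already a fixed point.
Sat(A[full U E[full U busy]]) = {Check, Recv, Grant}

{Check, Recv, Grant}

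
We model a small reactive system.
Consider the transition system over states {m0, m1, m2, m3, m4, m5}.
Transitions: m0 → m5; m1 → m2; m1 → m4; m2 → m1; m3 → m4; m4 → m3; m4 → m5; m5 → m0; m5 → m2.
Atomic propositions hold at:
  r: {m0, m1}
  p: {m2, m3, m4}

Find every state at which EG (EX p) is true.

{m1, m3, m4}

Sat(EX p) = {s : some successor in {m2, m3, m4}} = {m1, m3, m4, m5}
EG (EX p): greatest fixpoint, start Z0 = {m1, m3, m4, m5}, keep only states in Sat with some successor in Z. Z1 = {m1, m3, m4}; fixed.
Sat(EG (EX p)) = {m1, m3, m4}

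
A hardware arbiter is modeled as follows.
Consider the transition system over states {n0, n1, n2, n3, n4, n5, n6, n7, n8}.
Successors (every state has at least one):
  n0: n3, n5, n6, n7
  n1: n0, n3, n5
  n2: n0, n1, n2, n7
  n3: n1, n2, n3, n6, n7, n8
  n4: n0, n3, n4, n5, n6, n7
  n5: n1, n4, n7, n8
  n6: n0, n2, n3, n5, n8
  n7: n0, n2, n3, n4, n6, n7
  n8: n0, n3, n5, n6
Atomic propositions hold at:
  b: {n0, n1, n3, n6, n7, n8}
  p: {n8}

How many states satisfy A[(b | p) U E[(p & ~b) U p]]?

Sat(b | p) = {n0, n1, n3, n6, n7, n8}
Sat(~b) = {n2, n4, n5}
Sat(p & ~b) = ∅
E[(p & ~b) U p]: least fixpoint, start Z0 = Sat(p) = {n8}, add states in Sat(p & ~b) with some successor in Z. Already a fixed point.
Sat(E[(p & ~b) U p]) = {n8}
A[(b | p) U E[(p & ~b) U p]]: least fixpoint, start Z0 = Sat(E[(p & ~b) U p]) = {n8}, add states in Sat(b | p) with every successor in Z. Already a fixed point.
Sat(A[(b | p) U E[(p & ~b) U p]]) = {n8}
|Sat(A[(b | p) U E[(p & ~b) U p]])| = |{n8}| = 1.

1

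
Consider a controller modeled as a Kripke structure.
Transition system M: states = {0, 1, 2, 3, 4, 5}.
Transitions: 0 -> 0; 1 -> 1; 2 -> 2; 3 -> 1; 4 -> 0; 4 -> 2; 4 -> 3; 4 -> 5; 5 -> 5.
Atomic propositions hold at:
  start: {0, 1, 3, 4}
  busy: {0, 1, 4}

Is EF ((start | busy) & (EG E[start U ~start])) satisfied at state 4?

Sat(start | busy) = {0, 1, 3, 4}
Sat(~start) = {2, 5}
E[start U ~start]: least fixpoint, start Z0 = Sat(~start) = {2, 5}, add states in Sat(start) with some successor in Z. Z1 = {2, 4, 5}; fixed.
Sat(E[start U ~start]) = {2, 4, 5}
EG E[start U ~start]: greatest fixpoint, start Z0 = {2, 4, 5}, keep only states in Sat with some successor in Z. Already a fixed point.
Sat(EG E[start U ~start]) = {2, 4, 5}
Sat((start | busy) & (EG E[start U ~start])) = {4}
EF ((start | busy) & (EG E[start U ~start])): least fixpoint, start Z0 = {4}, add states with some successor in Z. Already a fixed point.
Sat(EF ((start | busy) & (EG E[start U ~start]))) = {4}
4 ∈ Sat(EF ((start | busy) & (EG E[start U ~start]))) = {4}, so the formula holds at 4.

Yes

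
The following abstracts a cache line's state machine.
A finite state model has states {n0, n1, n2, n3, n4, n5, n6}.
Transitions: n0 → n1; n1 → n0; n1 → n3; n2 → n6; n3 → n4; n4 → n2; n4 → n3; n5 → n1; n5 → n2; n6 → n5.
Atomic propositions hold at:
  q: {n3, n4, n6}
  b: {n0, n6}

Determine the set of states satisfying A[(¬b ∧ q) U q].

Sat(¬b) = {n1, n2, n3, n4, n5}
Sat(¬b ∧ q) = {n3, n4}
A[(¬b ∧ q) U q]: least fixpoint, start Z0 = Sat(q) = {n3, n4, n6}, add states in Sat(¬b ∧ q) with every successor in Z. Already a fixed point.
Sat(A[(¬b ∧ q) U q]) = {n3, n4, n6}

{n3, n4, n6}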